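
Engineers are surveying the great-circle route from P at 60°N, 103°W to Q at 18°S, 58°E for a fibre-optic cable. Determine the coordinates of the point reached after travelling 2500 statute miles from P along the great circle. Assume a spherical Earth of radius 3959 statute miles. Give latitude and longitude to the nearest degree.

≈ 74°N, 1°W

Convert each endpoint to a unit vector on the sphere (x = cos φ cos λ, y = cos φ sin λ, z = sin φ).
The central angle between the endpoints is δ = arccos(p₁·p₂) ≈ 2.371 rad (135.8°). The total great-circle distance is δ·R ≈ 2.371 × 3959 ≈ 9385 mi, so the target fraction is f = 2500/9385 ≈ 0.266.
Interpolate at f ≈ 0.266 with slerp weights a = sin((1−f)δ)/sin δ ≈ 1.415, b = sin(fδ)/sin δ ≈ 0.847.
p = a·p₁ + b·p₂ ≈ (0.268, -0.006, 0.963); φ = arcsin(p_z) ≈ 74.46°, λ = atan2(p_y, p_x) ≈ -1.28°.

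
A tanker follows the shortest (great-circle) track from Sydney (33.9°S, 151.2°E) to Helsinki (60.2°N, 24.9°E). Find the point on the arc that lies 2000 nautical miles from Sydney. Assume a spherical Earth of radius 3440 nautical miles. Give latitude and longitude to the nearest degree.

The haversine formula gives a central angle δ ≈ 2.386 rad (136.7°) between the endpoints. The total great-circle distance is δ·R ≈ 2.386 × 3440 ≈ 8209 nmi, so the target fraction is f = 2000/8209 ≈ 0.244.
Interpolate at f ≈ 0.244 with slerp weights a = sin((1−f)δ)/sin δ ≈ 1.419, b = sin(fδ)/sin δ ≈ 0.801.
p = a·p₁ + b·p₂ ≈ (-0.671, 0.735, -0.096); φ = arcsin(p_z) ≈ -5.52°, λ = atan2(p_y, p_x) ≈ 132.39°.

≈ (6°S, 132°E)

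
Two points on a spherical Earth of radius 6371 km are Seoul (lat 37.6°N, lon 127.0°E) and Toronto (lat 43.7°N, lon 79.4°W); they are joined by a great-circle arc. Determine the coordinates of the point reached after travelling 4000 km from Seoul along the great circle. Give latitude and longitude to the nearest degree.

The haversine formula gives a central angle δ ≈ 1.662 rad (95.3°) between the endpoints. The total great-circle distance is δ·R ≈ 1.662 × 6371 ≈ 10591 km, so the target fraction is f = 4000/10591 ≈ 0.378.
Interpolate at f ≈ 0.378 with slerp weights a = sin((1−f)δ)/sin δ ≈ 0.863, b = sin(fδ)/sin δ ≈ 0.590.
p = a·p₁ + b·p₂ ≈ (-0.333, 0.127, 0.934); φ = arcsin(p_z) ≈ 69.11°, λ = atan2(p_y, p_x) ≈ 159.13°.

≈ lat 69°N, lon 159°E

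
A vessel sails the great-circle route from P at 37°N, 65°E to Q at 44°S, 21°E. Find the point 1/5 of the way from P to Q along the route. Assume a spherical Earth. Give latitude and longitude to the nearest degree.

≈ 21°N, 55°E

From cos δ = sin φ₁ sin φ₂ + cos φ₁ cos φ₂ cos Δλ, the central angle is δ ≈ 1.576 rad (90.3°).
Interpolate at f = 1/5 with slerp weights a = sin((1−f)δ)/sin δ ≈ 0.952, b = sin(fδ)/sin δ ≈ 0.310.
p = a·p₁ + b·p₂ ≈ (0.530, 0.769, 0.358); φ = arcsin(p_z) ≈ 20.96°, λ = atan2(p_y, p_x) ≈ 55.45°.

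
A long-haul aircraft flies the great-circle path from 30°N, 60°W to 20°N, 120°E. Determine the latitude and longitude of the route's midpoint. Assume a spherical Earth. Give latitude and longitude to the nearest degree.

Write both endpoints as unit vectors p₁, p₂ with components (cos φ cos λ, cos φ sin λ, sin φ).
The central angle between the endpoints is δ = arccos(p₁·p₂) ≈ 2.269 rad (130.0°).
Interpolate at f = 1/2 with slerp weights a = sin((1−f)δ)/sin δ ≈ 1.183, b = sin(fδ)/sin δ ≈ 1.183.
p = a·p₁ + b·p₂ ≈ (-0.044, 0.075, 0.996); φ = arcsin(p_z) ≈ 85.00°, λ = atan2(p_y, p_x) ≈ 120.00°.

≈ 85°N, 120°E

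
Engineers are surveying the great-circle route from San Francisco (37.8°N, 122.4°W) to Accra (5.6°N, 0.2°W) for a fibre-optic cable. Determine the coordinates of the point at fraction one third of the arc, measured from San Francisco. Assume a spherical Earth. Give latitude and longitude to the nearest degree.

From cos δ = sin φ₁ sin φ₂ + cos φ₁ cos φ₂ cos Δλ, the central angle is δ ≈ 1.938 rad (111.1°).
Interpolate at f = 1/3 with slerp weights a = sin((1−f)δ)/sin δ ≈ 1.030, b = sin(fδ)/sin δ ≈ 0.645.
p = a·p₁ + b·p₂ ≈ (0.206, -0.690, 0.694); φ = arcsin(p_z) ≈ 43.98°, λ = atan2(p_y, p_x) ≈ -73.38°.

≈ 44°N, 73°W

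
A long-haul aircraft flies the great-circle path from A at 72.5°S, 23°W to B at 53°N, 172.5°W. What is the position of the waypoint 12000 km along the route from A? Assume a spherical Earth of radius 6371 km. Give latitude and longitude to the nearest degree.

Convert each endpoint to a unit vector on the sphere (x = cos φ cos λ, y = cos φ sin λ, z = sin φ).
The central angle between the endpoints is δ = arccos(p₁·p₂) ≈ 2.733 rad (156.6°). The total great-circle distance is δ·R ≈ 2.733 × 6371 ≈ 17411 km, so the target fraction is f = 12000/17411 ≈ 0.689.
Interpolate at f ≈ 0.689 with slerp weights a = sin((1−f)δ)/sin δ ≈ 1.889, b = sin(fδ)/sin δ ≈ 2.394.
p = a·p₁ + b·p₂ ≈ (-0.905, -0.410, 0.110); φ = arcsin(p_z) ≈ 6.33°, λ = atan2(p_y, p_x) ≈ -155.64°.

≈ 6°N, 156°W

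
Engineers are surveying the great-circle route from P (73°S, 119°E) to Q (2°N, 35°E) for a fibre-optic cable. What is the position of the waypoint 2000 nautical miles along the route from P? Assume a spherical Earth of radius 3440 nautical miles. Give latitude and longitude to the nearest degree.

≈ (51°S, 58°E)

Convert each endpoint to a unit vector on the sphere (x = cos φ cos λ, y = cos φ sin λ, z = sin φ).
The central angle between the endpoints is δ = arccos(p₁·p₂) ≈ 1.574 rad (90.2°). The total great-circle distance is δ·R ≈ 1.574 × 3440 ≈ 5413 nmi, so the target fraction is f = 2000/5413 ≈ 0.369.
Interpolate at f ≈ 0.369 with slerp weights a = sin((1−f)δ)/sin δ ≈ 0.837, b = sin(fδ)/sin δ ≈ 0.549.
p = a·p₁ + b·p₂ ≈ (0.331, 0.529, -0.782); φ = arcsin(p_z) ≈ -51.40°, λ = atan2(p_y, p_x) ≈ 57.97°.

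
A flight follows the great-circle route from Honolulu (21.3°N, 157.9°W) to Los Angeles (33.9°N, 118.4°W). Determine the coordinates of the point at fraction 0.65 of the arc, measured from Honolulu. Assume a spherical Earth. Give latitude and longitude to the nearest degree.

Convert each endpoint to a unit vector on the sphere (x = cos φ cos λ, y = cos φ sin λ, z = sin φ).
The central angle between the endpoints is δ = arccos(p₁·p₂) ≈ 0.645 rad (36.9°).
Interpolate at f = 0.65 with slerp weights a = sin((1−f)δ)/sin δ ≈ 0.372, b = sin(fδ)/sin δ ≈ 0.677.
p = a·p₁ + b·p₂ ≈ (-0.589, -0.625, 0.513); φ = arcsin(p_z) ≈ 30.86°, λ = atan2(p_y, p_x) ≈ -133.29°.

≈ (31°N, 133°W)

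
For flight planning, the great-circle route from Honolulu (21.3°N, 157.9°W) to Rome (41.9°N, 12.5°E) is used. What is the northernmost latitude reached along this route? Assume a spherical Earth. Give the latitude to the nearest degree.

The great circle lies in the plane with unit normal n̂ = (p₁ × p₂)/|p₁ × p₂|.
Here n̂_z ≈ +0.129; the vertex latitude is φ_max = arccos|n̂_z| ≈ 82.6°.

≈ 83°N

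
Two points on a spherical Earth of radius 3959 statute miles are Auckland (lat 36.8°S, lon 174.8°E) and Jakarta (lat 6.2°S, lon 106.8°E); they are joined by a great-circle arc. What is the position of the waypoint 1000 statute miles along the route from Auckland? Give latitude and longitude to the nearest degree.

≈ lat 33°S, lon 158°E

Write both endpoints as unit vectors p₁, p₂ with components (cos φ cos λ, cos φ sin λ, sin φ).
The central angle between the endpoints is δ = arccos(p₁·p₂) ≈ 1.199 rad (68.7°). The total great-circle distance is δ·R ≈ 1.199 × 3959 ≈ 4749 mi, so the target fraction is f = 1000/4749 ≈ 0.211.
Interpolate at f ≈ 0.211 with slerp weights a = sin((1−f)δ)/sin δ ≈ 0.871, b = sin(fδ)/sin δ ≈ 0.268.
p = a·p₁ + b·p₂ ≈ (-0.772, 0.318, -0.551); φ = arcsin(p_z) ≈ -33.41°, λ = atan2(p_y, p_x) ≈ 157.57°.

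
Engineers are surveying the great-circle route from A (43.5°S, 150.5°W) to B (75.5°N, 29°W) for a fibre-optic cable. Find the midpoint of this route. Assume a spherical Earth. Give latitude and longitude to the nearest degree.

Convert each endpoint to a unit vector on the sphere (x = cos φ cos λ, y = cos φ sin λ, z = sin φ).
The central angle between the endpoints is δ = arccos(p₁·p₂) ≈ 2.436 rad (139.6°).
Interpolate at f = 1/2 with slerp weights a = sin((1−f)δ)/sin δ ≈ 1.447, b = sin(fδ)/sin δ ≈ 1.447.
p = a·p₁ + b·p₂ ≈ (-0.597, -0.693, 0.405); φ = arcsin(p_z) ≈ 23.89°, λ = atan2(p_y, p_x) ≈ -130.75°.

≈ (24°N, 131°W)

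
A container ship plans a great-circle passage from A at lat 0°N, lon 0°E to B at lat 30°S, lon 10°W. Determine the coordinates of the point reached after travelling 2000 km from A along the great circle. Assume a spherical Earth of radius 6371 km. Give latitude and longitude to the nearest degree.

≈ lat 17°S, lon 5°W

Convert each endpoint to a unit vector on the sphere (x = cos φ cos λ, y = cos φ sin λ, z = sin φ).
The central angle between the endpoints is δ = arccos(p₁·p₂) ≈ 0.549 rad (31.5°). The total great-circle distance is δ·R ≈ 0.549 × 6371 ≈ 3500 km, so the target fraction is f = 2000/3500 ≈ 0.571.
Interpolate at f ≈ 0.571 with slerp weights a = sin((1−f)δ)/sin δ ≈ 0.447, b = sin(fδ)/sin δ ≈ 0.591.
p = a·p₁ + b·p₂ ≈ (0.951, -0.089, -0.296); φ = arcsin(p_z) ≈ -17.20°, λ = atan2(p_y, p_x) ≈ -5.34°.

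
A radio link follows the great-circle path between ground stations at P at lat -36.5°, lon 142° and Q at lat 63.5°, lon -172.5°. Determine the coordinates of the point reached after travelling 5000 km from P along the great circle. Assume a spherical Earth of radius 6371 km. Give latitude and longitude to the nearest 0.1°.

Write both endpoints as unit vectors p₁, p₂ with components (cos φ cos λ, cos φ sin λ, sin φ).
The central angle between the endpoints is δ = arccos(p₁·p₂) ≈ 1.856 rad (106.3°). The total great-circle distance is δ·R ≈ 1.856 × 6371 ≈ 11822 km, so the target fraction is f = 5000/11822 ≈ 0.423.
Interpolate at f ≈ 0.423 with slerp weights a = sin((1−f)δ)/sin δ ≈ 0.914, b = sin(fδ)/sin δ ≈ 0.736.
p = a·p₁ + b·p₂ ≈ (-0.905, 0.410, 0.115); φ = arcsin(p_z) ≈ 6.61°, λ = atan2(p_y, p_x) ≈ 155.65°.

≈ lat 6.6°, lon 155.6°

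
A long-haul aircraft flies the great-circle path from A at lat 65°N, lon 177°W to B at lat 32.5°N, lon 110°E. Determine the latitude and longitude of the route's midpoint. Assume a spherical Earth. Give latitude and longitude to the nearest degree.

≈ lat 54°N, lon 133°E

Convert each endpoint to a unit vector on the sphere (x = cos φ cos λ, y = cos φ sin λ, z = sin φ).
The central angle between the endpoints is δ = arccos(p₁·p₂) ≈ 0.938 rad (53.8°).
Interpolate at f = 1/2 with slerp weights a = sin((1−f)δ)/sin δ ≈ 0.561, b = sin(fδ)/sin δ ≈ 0.561.
p = a·p₁ + b·p₂ ≈ (-0.398, 0.432, 0.809); φ = arcsin(p_z) ≈ 54.02°, λ = atan2(p_y, p_x) ≈ 132.68°.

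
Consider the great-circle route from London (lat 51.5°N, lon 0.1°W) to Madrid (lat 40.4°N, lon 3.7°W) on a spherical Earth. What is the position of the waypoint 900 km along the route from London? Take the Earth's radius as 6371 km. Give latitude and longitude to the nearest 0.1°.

The haversine formula gives a central angle δ ≈ 0.199 rad (11.4°) between the endpoints. The total great-circle distance is δ·R ≈ 0.199 × 6371 ≈ 1265 km, so the target fraction is f = 900/1265 ≈ 0.712.
Interpolate at f ≈ 0.712 with slerp weights a = sin((1−f)δ)/sin δ ≈ 0.290, b = sin(fδ)/sin δ ≈ 0.714.
p = a·p₁ + b·p₂ ≈ (0.723, -0.035, 0.690); φ = arcsin(p_z) ≈ 43.61°, λ = atan2(p_y, p_x) ≈ -2.80°.

≈ lat 43.6°N, lon 2.8°W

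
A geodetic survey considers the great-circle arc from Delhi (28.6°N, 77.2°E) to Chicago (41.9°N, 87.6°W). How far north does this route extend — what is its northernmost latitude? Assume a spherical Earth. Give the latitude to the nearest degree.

≈ 80°N

The great circle lies in the plane with unit normal n̂ = (p₁ × p₂)/|p₁ × p₂|.
Here n̂_z ≈ -0.180; the vertex latitude is φ_max = arccos|n̂_z| ≈ 79.6°.
Check via Clairaut: cos φ_max = |cos φ₁| · sin C = cos(28.6°)·sin(11.8°) ≈ 0.180, again giving ≈ 79.6°.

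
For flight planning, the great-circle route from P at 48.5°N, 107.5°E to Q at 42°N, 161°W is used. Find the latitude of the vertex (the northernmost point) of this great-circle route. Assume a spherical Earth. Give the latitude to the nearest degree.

≈ 56°N

The great circle lies in the plane with unit normal n̂ = (p₁ × p₂)/|p₁ × p₂|.
Here n̂_z ≈ +0.564; the vertex latitude is φ_max = arccos|n̂_z| ≈ 55.7°.
Check via Clairaut: cos φ_max = |cos φ₁| · sin C = cos(48.5°)·sin(58.3°) ≈ 0.564, again giving ≈ 55.7°.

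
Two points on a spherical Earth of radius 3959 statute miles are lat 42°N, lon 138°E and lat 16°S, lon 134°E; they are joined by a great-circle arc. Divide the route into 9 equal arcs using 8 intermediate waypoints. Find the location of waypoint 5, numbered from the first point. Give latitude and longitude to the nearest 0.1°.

≈ lat 9.8°N, lon 135.5°E

From cos δ = sin φ₁ sin φ₂ + cos φ₁ cos φ₂ cos Δλ, the central angle is δ ≈ 1.014 rad (58.1°).
Interpolate at f = 5/9 with slerp weights a = sin((1−f)δ)/sin δ ≈ 0.513, b = sin(fδ)/sin δ ≈ 0.629.
p = a·p₁ + b·p₂ ≈ (-0.703, 0.690, 0.170); φ = arcsin(p_z) ≈ 9.78°, λ = atan2(p_y, p_x) ≈ 135.55°.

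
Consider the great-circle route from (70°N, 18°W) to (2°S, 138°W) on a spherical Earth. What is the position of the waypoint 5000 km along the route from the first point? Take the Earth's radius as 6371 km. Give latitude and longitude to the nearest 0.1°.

From cos δ = sin φ₁ sin φ₂ + cos φ₁ cos φ₂ cos Δλ, the central angle is δ ≈ 1.776 rad (101.8°). The total great-circle distance is δ·R ≈ 1.776 × 6371 ≈ 11314 km, so the target fraction is f = 5000/11314 ≈ 0.442.
Interpolate at f ≈ 0.442 with slerp weights a = sin((1−f)δ)/sin δ ≈ 0.855, b = sin(fδ)/sin δ ≈ 0.722.
p = a·p₁ + b·p₂ ≈ (-0.258, -0.573, 0.778); φ = arcsin(p_z) ≈ 51.06°, λ = atan2(p_y, p_x) ≈ -114.25°.

≈ (51.1°N, 114.2°W)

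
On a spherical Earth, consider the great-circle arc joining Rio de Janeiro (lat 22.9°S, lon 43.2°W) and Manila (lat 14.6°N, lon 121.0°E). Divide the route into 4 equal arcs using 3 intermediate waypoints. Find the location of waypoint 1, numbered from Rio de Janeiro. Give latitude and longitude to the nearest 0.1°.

≈ lat 34.1°S, lon 1.8°E

Convert each endpoint to a unit vector on the sphere (x = cos φ cos λ, y = cos φ sin λ, z = sin φ).
The central angle between the endpoints is δ = arccos(p₁·p₂) ≈ 2.843 rad (162.9°).
Interpolate at f = 1/4 with slerp weights a = sin((1−f)δ)/sin δ ≈ 2.880, b = sin(fδ)/sin δ ≈ 2.220.
p = a·p₁ + b·p₂ ≈ (0.827, 0.026, -0.561); φ = arcsin(p_z) ≈ -34.13°, λ = atan2(p_y, p_x) ≈ 1.77°.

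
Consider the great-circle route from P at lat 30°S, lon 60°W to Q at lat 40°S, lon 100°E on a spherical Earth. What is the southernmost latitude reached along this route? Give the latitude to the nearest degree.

The great circle lies in the plane with unit normal n̂ = (p₁ × p₂)/|p₁ × p₂|.
Here n̂_z ≈ +0.238; the vertex latitude is φ_max = arccos|n̂_z| ≈ 76.2°.
Check via Clairaut: cos φ_max = |cos φ₁| · sin C = cos(30.0°)·sin(164.0°) ≈ 0.238, again giving ≈ 76.2°.

≈ 76°S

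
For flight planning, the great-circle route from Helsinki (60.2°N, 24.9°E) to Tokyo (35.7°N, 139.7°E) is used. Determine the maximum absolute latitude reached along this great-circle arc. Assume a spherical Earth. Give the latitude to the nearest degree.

The great circle lies in the plane with unit normal n̂ = (p₁ × p₂)/|p₁ × p₂|.
Here n̂_z ≈ +0.389; the vertex latitude is φ_max = arccos|n̂_z| ≈ 67.1°.
Check via Clairaut: cos φ_max = |cos φ₁| · sin C = cos(60.2°)·sin(51.5°) ≈ 0.389, again giving ≈ 67.1°.

≈ 67°N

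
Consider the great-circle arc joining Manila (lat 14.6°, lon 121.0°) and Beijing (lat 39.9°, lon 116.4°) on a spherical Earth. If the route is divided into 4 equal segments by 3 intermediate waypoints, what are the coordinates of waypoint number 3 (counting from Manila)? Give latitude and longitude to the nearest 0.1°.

≈ lat 33.6°, lon 117.8°

Write both endpoints as unit vectors p₁, p₂ with components (cos φ cos λ, cos φ sin λ, sin φ).
The central angle between the endpoints is δ = arccos(p₁·p₂) ≈ 0.447 rad (25.6°).
Interpolate at f = 3/4 with slerp weights a = sin((1−f)δ)/sin δ ≈ 0.258, b = sin(fδ)/sin δ ≈ 0.761.
p = a·p₁ + b·p₂ ≈ (-0.388, 0.737, 0.553); φ = arcsin(p_z) ≈ 33.59°, λ = atan2(p_y, p_x) ≈ 117.78°.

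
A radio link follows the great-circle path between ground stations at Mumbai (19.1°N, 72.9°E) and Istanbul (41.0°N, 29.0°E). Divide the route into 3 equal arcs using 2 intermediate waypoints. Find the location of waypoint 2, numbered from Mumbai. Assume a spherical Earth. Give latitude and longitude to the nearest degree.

From cos δ = sin φ₁ sin φ₂ + cos φ₁ cos φ₂ cos Δλ, the central angle is δ ≈ 0.755 rad (43.2°).
Interpolate at f = 2/3 with slerp weights a = sin((1−f)δ)/sin δ ≈ 0.363, b = sin(fδ)/sin δ ≈ 0.704.
p = a·p₁ + b·p₂ ≈ (0.566, 0.586, 0.581); φ = arcsin(p_z) ≈ 35.50°, λ = atan2(p_y, p_x) ≈ 46.00°.

≈ (35°N, 46°E)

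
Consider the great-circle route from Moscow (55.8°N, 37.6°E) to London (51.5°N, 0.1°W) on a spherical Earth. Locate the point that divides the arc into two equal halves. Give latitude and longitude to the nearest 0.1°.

≈ 55.1°N, 17.8°E

The haversine formula gives a central angle δ ≈ 0.392 rad (22.5°) between the endpoints.
Interpolate at f = 1/2 with slerp weights a = sin((1−f)δ)/sin δ ≈ 0.510, b = sin(fδ)/sin δ ≈ 0.510.
p = a·p₁ + b·p₂ ≈ (0.544, 0.174, 0.821); φ = arcsin(p_z) ≈ 55.14°, λ = atan2(p_y, p_x) ≈ 17.75°.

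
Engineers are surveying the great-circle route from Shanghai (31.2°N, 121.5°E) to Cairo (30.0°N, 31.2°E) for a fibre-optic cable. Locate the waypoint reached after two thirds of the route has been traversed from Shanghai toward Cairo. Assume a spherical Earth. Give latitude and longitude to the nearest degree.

≈ (39°N, 60°E)

Convert each endpoint to a unit vector on the sphere (x = cos φ cos λ, y = cos φ sin λ, z = sin φ).
The central angle between the endpoints is δ = arccos(p₁·p₂) ≈ 1.313 rad (75.2°).
Interpolate at f = 2/3 with slerp weights a = sin((1−f)δ)/sin δ ≈ 0.438, b = sin(fδ)/sin δ ≈ 0.794.
p = a·p₁ + b·p₂ ≈ (0.392, 0.676, 0.624); φ = arcsin(p_z) ≈ 38.61°, λ = atan2(p_y, p_x) ≈ 59.87°.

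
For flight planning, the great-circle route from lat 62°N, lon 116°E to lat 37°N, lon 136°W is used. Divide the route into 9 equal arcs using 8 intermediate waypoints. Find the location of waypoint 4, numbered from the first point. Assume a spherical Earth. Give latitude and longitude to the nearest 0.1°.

≈ lat 63.8°N, lon 177.2°W

Write both endpoints as unit vectors p₁, p₂ with components (cos φ cos λ, cos φ sin λ, sin φ).
The central angle between the endpoints is δ = arccos(p₁·p₂) ≈ 1.142 rad (65.4°).
Interpolate at f = 4/9 with slerp weights a = sin((1−f)δ)/sin δ ≈ 0.652, b = sin(fδ)/sin δ ≈ 0.534.
p = a·p₁ + b·p₂ ≈ (-0.441, -0.021, 0.897); φ = arcsin(p_z) ≈ 63.79°, λ = atan2(p_y, p_x) ≈ -177.21°.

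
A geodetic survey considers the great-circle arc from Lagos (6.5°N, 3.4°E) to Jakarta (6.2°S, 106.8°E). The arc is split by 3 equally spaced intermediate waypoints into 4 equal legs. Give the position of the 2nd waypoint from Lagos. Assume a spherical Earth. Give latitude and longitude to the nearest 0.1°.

From cos δ = sin φ₁ sin φ₂ + cos φ₁ cos φ₂ cos Δλ, the central angle is δ ≈ 1.814 rad (104.0°).
Interpolate at f = 2/4 with slerp weights a = sin((1−f)δ)/sin δ ≈ 0.812, b = sin(fδ)/sin δ ≈ 0.812.
p = a·p₁ + b·p₂ ≈ (0.572, 0.820, 0.004); φ = arcsin(p_z) ≈ 0.24°, λ = atan2(p_y, p_x) ≈ 55.12°.

≈ 0.2°N, 55.1°E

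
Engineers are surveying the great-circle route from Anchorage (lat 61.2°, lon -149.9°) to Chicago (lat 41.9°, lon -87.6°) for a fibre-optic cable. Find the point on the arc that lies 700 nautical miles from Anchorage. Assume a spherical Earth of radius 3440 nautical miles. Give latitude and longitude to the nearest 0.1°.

The haversine formula gives a central angle δ ≈ 0.720 rad (41.2°) between the endpoints. The total great-circle distance is δ·R ≈ 0.720 × 3440 ≈ 2476 nmi, so the target fraction is f = 700/2476 ≈ 0.283.
Interpolate at f ≈ 0.283 with slerp weights a = sin((1−f)δ)/sin δ ≈ 0.749, b = sin(fδ)/sin δ ≈ 0.307.
p = a·p₁ + b·p₂ ≈ (-0.303, -0.409, 0.861); φ = arcsin(p_z) ≈ 59.43°, λ = atan2(p_y, p_x) ≈ -126.50°.

≈ lat 59.4°, lon -126.5°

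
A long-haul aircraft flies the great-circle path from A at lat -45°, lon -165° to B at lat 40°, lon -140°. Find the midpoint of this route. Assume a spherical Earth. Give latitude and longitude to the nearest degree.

Write both endpoints as unit vectors p₁, p₂ with components (cos φ cos λ, cos φ sin λ, sin φ).
The central angle between the endpoints is δ = arccos(p₁·p₂) ≈ 1.534 rad (87.9°).
Interpolate at f = 1/2 with slerp weights a = sin((1−f)δ)/sin δ ≈ 0.695, b = sin(fδ)/sin δ ≈ 0.695.
p = a·p₁ + b·p₂ ≈ (-0.882, -0.469, -0.045); φ = arcsin(p_z) ≈ -2.56°, λ = atan2(p_y, p_x) ≈ -151.99°.

≈ lat -3°, lon -152°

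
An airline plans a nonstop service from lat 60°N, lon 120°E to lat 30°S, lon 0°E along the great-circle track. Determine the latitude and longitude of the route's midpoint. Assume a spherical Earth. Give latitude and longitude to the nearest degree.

From cos δ = sin φ₁ sin φ₂ + cos φ₁ cos φ₂ cos Δλ, the central angle is δ ≈ 2.278 rad (130.5°).
Interpolate at f = 1/2 with slerp weights a = sin((1−f)δ)/sin δ ≈ 1.194, b = sin(fδ)/sin δ ≈ 1.194.
p = a·p₁ + b·p₂ ≈ (0.736, 0.517, 0.437); φ = arcsin(p_z) ≈ 25.92°, λ = atan2(p_y, p_x) ≈ 35.10°.

≈ lat 26°N, lon 35°E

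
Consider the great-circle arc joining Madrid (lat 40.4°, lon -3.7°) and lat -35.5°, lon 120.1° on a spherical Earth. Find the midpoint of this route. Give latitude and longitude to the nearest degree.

The haversine formula gives a central angle δ ≈ 2.376 rad (136.2°) between the endpoints.
Interpolate at f = 1/2 with slerp weights a = sin((1−f)δ)/sin δ ≈ 1.339, b = sin(fδ)/sin δ ≈ 1.339.
p = a·p₁ + b·p₂ ≈ (0.471, 0.878, 0.090); φ = arcsin(p_z) ≈ 5.18°, λ = atan2(p_y, p_x) ≈ 61.78°.

≈ lat 5°, lon 62°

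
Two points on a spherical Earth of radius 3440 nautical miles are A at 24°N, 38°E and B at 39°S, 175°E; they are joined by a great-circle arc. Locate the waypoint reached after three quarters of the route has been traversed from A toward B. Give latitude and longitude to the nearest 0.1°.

≈ 36.0°S, 130.3°E

Write both endpoints as unit vectors p₁, p₂ with components (cos φ cos λ, cos φ sin λ, sin φ).
The central angle between the endpoints is δ = arccos(p₁·p₂) ≈ 2.458 rad (140.8°).
Interpolate at f = 3/4 with slerp weights a = sin((1−f)δ)/sin δ ≈ 0.913, b = sin(fδ)/sin δ ≈ 1.525.
p = a·p₁ + b·p₂ ≈ (-0.523, 0.617, -0.588); φ = arcsin(p_z) ≈ -36.03°, λ = atan2(p_y, p_x) ≈ 130.32°.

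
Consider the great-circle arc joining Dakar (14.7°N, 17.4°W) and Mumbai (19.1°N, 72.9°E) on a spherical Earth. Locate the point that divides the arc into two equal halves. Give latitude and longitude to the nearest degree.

Convert each endpoint to a unit vector on the sphere (x = cos φ cos λ, y = cos φ sin λ, z = sin φ).
The central angle between the endpoints is δ = arccos(p₁·p₂) ≈ 1.492 rad (85.5°).
Interpolate at f = 1/2 with slerp weights a = sin((1−f)δ)/sin δ ≈ 0.681, b = sin(fδ)/sin δ ≈ 0.681.
p = a·p₁ + b·p₂ ≈ (0.818, 0.418, 0.396); φ = arcsin(p_z) ≈ 23.30°, λ = atan2(p_y, p_x) ≈ 27.08°.

≈ (23°N, 27°E)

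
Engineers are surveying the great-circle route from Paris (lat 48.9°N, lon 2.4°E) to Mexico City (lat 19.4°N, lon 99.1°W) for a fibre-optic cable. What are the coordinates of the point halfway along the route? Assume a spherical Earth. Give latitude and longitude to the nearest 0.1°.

≈ lat 46.3°N, lon 60.7°W

Convert each endpoint to a unit vector on the sphere (x = cos φ cos λ, y = cos φ sin λ, z = sin φ).
The central angle between the endpoints is δ = arccos(p₁·p₂) ≈ 1.444 rad (82.7°).
Interpolate at f = 1/2 with slerp weights a = sin((1−f)δ)/sin δ ≈ 0.666, b = sin(fδ)/sin δ ≈ 0.666.
p = a·p₁ + b·p₂ ≈ (0.338, -0.602, 0.723); φ = arcsin(p_z) ≈ 46.33°, λ = atan2(p_y, p_x) ≈ -60.68°.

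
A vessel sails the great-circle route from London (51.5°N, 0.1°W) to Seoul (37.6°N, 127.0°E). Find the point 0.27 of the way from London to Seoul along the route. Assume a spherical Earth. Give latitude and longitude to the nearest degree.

≈ 65°N, 33°E

Write both endpoints as unit vectors p₁, p₂ with components (cos φ cos λ, cos φ sin λ, sin φ).
The central angle between the endpoints is δ = arccos(p₁·p₂) ≈ 1.390 rad (79.6°).
Interpolate at f = 0.27 with slerp weights a = sin((1−f)δ)/sin δ ≈ 0.863, b = sin(fδ)/sin δ ≈ 0.373.
p = a·p₁ + b·p₂ ≈ (0.360, 0.235, 0.903); φ = arcsin(p_z) ≈ 64.56°, λ = atan2(p_y, p_x) ≈ 33.13°.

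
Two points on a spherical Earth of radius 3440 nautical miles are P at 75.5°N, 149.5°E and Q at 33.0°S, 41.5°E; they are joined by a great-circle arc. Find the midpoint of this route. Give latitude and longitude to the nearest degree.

The haversine formula gives a central angle δ ≈ 2.205 rad (126.3°) between the endpoints.
Interpolate at f = 1/2 with slerp weights a = sin((1−f)δ)/sin δ ≈ 1.107, b = sin(fδ)/sin δ ≈ 1.107.
p = a·p₁ + b·p₂ ≈ (0.457, 0.756, 0.469); φ = arcsin(p_z) ≈ 27.97°, λ = atan2(p_y, p_x) ≈ 58.87°.

≈ 28°N, 59°E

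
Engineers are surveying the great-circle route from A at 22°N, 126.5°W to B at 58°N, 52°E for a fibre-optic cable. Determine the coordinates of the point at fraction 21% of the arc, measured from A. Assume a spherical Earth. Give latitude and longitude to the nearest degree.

≈ 43°N, 126°W

Convert each endpoint to a unit vector on the sphere (x = cos φ cos λ, y = cos φ sin λ, z = sin φ).
The central angle between the endpoints is δ = arccos(p₁·p₂) ≈ 1.745 rad (100.0°).
Interpolate at f = 0.21 with slerp weights a = sin((1−f)δ)/sin δ ≈ 0.997, b = sin(fδ)/sin δ ≈ 0.364.
p = a·p₁ + b·p₂ ≈ (-0.431, -0.591, 0.682); φ = arcsin(p_z) ≈ 43.00°, λ = atan2(p_y, p_x) ≈ -126.10°.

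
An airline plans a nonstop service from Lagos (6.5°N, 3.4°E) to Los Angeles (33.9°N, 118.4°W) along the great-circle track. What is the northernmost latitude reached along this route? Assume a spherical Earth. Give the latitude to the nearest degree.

The great circle lies in the plane with unit normal n̂ = (p₁ × p₂)/|p₁ × p₂|.
Here n̂_z ≈ -0.755; the vertex latitude is φ_max = arccos|n̂_z| ≈ 41.0°.
Check via Clairaut: cos φ_max = |cos φ₁| · sin C = cos(6.5°)·sin(49.4°) ≈ 0.755, again giving ≈ 41.0°.

≈ 41°N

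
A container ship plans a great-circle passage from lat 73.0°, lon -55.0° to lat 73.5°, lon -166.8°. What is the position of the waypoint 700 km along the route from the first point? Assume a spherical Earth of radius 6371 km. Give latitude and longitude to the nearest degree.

Convert each endpoint to a unit vector on the sphere (x = cos φ cos λ, y = cos φ sin λ, z = sin φ).
The central angle between the endpoints is δ = arccos(p₁·p₂) ≈ 0.482 rad (27.6°). The total great-circle distance is δ·R ≈ 0.482 × 6371 ≈ 3071 km, so the target fraction is f = 700/3071 ≈ 0.228.
Interpolate at f ≈ 0.228 with slerp weights a = sin((1−f)δ)/sin δ ≈ 0.784, b = sin(fδ)/sin δ ≈ 0.237.
p = a·p₁ + b·p₂ ≈ (0.066, -0.203, 0.977); φ = arcsin(p_z) ≈ 77.66°, λ = atan2(p_y, p_x) ≈ -71.97°.

≈ lat 78°, lon -72°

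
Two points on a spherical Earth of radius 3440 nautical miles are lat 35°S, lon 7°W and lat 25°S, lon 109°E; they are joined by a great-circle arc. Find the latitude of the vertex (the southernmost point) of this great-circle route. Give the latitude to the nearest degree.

≈ 48°S

The great circle lies in the plane with unit normal n̂ = (p₁ × p₂)/|p₁ × p₂|.
Here n̂_z ≈ +0.670; the vertex latitude is φ_max = arccos|n̂_z| ≈ 48.0°.
Check via Clairaut: cos φ_max = |cos φ₁| · sin C = cos(35.0°)·sin(125.2°) ≈ 0.670, again giving ≈ 48.0°.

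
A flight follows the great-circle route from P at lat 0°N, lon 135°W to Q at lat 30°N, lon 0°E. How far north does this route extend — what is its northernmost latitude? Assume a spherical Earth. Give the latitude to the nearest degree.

The great circle lies in the plane with unit normal n̂ = (p₁ × p₂)/|p₁ × p₂|.
Here n̂_z ≈ +0.775; the vertex latitude is φ_max = arccos|n̂_z| ≈ 39.2°.
Check via Clairaut: cos φ_max = |cos φ₁| · sin C = cos(0.0°)·sin(50.8°) ≈ 0.775, again giving ≈ 39.2°.

≈ 39°N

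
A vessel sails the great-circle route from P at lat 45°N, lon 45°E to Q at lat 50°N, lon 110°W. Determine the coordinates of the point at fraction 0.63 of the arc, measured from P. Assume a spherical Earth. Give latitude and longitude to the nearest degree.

≈ lat 76°N, lon 70°W

Convert each endpoint to a unit vector on the sphere (x = cos φ cos λ, y = cos φ sin λ, z = sin φ).
The central angle between the endpoints is δ = arccos(p₁·p₂) ≈ 1.441 rad (82.5°).
Interpolate at f = 0.63 with slerp weights a = sin((1−f)δ)/sin δ ≈ 0.512, b = sin(fδ)/sin δ ≈ 0.795.
p = a·p₁ + b·p₂ ≈ (0.082, -0.224, 0.971); φ = arcsin(p_z) ≈ 76.22°, λ = atan2(p_y, p_x) ≈ -69.99°.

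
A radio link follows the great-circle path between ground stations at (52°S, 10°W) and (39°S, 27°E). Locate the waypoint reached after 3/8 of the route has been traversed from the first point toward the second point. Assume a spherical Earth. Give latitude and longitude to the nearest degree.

≈ (49°S, 6°E)

From cos δ = sin φ₁ sin φ₂ + cos φ₁ cos φ₂ cos Δλ, the central angle is δ ≈ 0.499 rad (28.6°).
Interpolate at f = 3/8 with slerp weights a = sin((1−f)δ)/sin δ ≈ 0.641, b = sin(fδ)/sin δ ≈ 0.389.
p = a·p₁ + b·p₂ ≈ (0.658, 0.069, -0.750); φ = arcsin(p_z) ≈ -48.58°, λ = atan2(p_y, p_x) ≈ 5.95°.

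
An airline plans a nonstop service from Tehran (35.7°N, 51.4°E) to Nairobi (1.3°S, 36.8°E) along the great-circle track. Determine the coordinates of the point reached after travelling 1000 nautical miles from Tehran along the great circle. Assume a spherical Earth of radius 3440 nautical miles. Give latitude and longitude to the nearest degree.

≈ 20°N, 44°E

Convert each endpoint to a unit vector on the sphere (x = cos φ cos λ, y = cos φ sin λ, z = sin φ).
The central angle between the endpoints is δ = arccos(p₁·p₂) ≈ 0.688 rad (39.4°). The total great-circle distance is δ·R ≈ 0.688 × 3440 ≈ 2367 nmi, so the target fraction is f = 1000/2367 ≈ 0.422.
Interpolate at f ≈ 0.422 with slerp weights a = sin((1−f)δ)/sin δ ≈ 0.609, b = sin(fδ)/sin δ ≈ 0.451.
p = a·p₁ + b·p₂ ≈ (0.670, 0.657, 0.345); φ = arcsin(p_z) ≈ 20.21°, λ = atan2(p_y, p_x) ≈ 44.44°.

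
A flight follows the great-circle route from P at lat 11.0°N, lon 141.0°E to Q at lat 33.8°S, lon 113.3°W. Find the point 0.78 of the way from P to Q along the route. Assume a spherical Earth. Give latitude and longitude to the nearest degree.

≈ lat 30°S, lon 141°W

Convert each endpoint to a unit vector on the sphere (x = cos φ cos λ, y = cos φ sin λ, z = sin φ).
The central angle between the endpoints is δ = arccos(p₁·p₂) ≈ 1.904 rad (109.1°).
Interpolate at f = 0.78 with slerp weights a = sin((1−f)δ)/sin δ ≈ 0.430, b = sin(fδ)/sin δ ≈ 1.054.
p = a·p₁ + b·p₂ ≈ (-0.675, -0.539, -0.504); φ = arcsin(p_z) ≈ -30.29°, λ = atan2(p_y, p_x) ≈ -141.40°.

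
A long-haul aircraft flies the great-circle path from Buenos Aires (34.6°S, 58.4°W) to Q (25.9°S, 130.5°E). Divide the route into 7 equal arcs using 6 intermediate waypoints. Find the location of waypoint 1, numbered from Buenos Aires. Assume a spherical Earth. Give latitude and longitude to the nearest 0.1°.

≈ (51.3°S, 62.7°W)

From cos δ = sin φ₁ sin φ₂ + cos φ₁ cos φ₂ cos Δλ, the central angle is δ ≈ 2.075 rad (118.9°).
Interpolate at f = 1/7 with slerp weights a = sin((1−f)δ)/sin δ ≈ 1.118, b = sin(fδ)/sin δ ≈ 0.334.
p = a·p₁ + b·p₂ ≈ (0.287, -0.555, -0.781); φ = arcsin(p_z) ≈ -51.31°, λ = atan2(p_y, p_x) ≈ -62.66°.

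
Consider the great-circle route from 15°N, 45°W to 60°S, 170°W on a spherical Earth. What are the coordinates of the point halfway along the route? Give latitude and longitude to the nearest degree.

Write both endpoints as unit vectors p₁, p₂ with components (cos φ cos λ, cos φ sin λ, sin φ).
The central angle between the endpoints is δ = arccos(p₁·p₂) ≈ 2.096 rad (120.1°).
Interpolate at f = 1/2 with slerp weights a = sin((1−f)δ)/sin δ ≈ 1.001, b = sin(fδ)/sin δ ≈ 1.001.
p = a·p₁ + b·p₂ ≈ (0.191, -0.771, -0.608); φ = arcsin(p_z) ≈ -37.44°, λ = atan2(p_y, p_x) ≈ -76.09°.

≈ 37°S, 76°W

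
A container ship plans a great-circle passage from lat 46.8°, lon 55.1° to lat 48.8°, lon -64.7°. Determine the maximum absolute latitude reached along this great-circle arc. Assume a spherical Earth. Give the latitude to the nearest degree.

The great circle lies in the plane with unit normal n̂ = (p₁ × p₂)/|p₁ × p₂|.
Here n̂_z ≈ -0.414; the vertex latitude is φ_max = arccos|n̂_z| ≈ 65.6°.
Check via Clairaut: cos φ_max = |cos φ₁| · sin C = cos(46.8°)·sin(37.2°) ≈ 0.414, again giving ≈ 65.6°.

≈ 66°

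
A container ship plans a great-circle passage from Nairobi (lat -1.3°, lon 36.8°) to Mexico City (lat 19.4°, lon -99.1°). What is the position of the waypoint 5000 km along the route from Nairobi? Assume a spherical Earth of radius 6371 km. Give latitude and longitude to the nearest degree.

≈ lat 17°, lon -5°

Write both endpoints as unit vectors p₁, p₂ with components (cos φ cos λ, cos φ sin λ, sin φ).
The central angle between the endpoints is δ = arccos(p₁·p₂) ≈ 2.325 rad (133.2°). The total great-circle distance is δ·R ≈ 2.325 × 6371 ≈ 14813 km, so the target fraction is f = 5000/14813 ≈ 0.338.
Interpolate at f ≈ 0.338 with slerp weights a = sin((1−f)δ)/sin δ ≈ 1.371, b = sin(fδ)/sin δ ≈ 0.970.
p = a·p₁ + b·p₂ ≈ (0.953, -0.082, 0.291); φ = arcsin(p_z) ≈ 16.92°, λ = atan2(p_y, p_x) ≈ -4.90°.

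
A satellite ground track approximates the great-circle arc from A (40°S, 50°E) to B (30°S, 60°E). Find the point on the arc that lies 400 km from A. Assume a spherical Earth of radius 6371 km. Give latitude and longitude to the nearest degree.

Convert each endpoint to a unit vector on the sphere (x = cos φ cos λ, y = cos φ sin λ, z = sin φ).
The central angle between the endpoints is δ = arccos(p₁·p₂) ≈ 0.225 rad (12.9°). The total great-circle distance is δ·R ≈ 0.225 × 6371 ≈ 1435 km, so the target fraction is f = 400/1435 ≈ 0.279.
Interpolate at f ≈ 0.279 with slerp weights a = sin((1−f)δ)/sin δ ≈ 0.724, b = sin(fδ)/sin δ ≈ 0.281.
p = a·p₁ + b·p₂ ≈ (0.478, 0.636, -0.606); φ = arcsin(p_z) ≈ -37.30°, λ = atan2(p_y, p_x) ≈ 53.04°.

≈ (37°S, 53°E)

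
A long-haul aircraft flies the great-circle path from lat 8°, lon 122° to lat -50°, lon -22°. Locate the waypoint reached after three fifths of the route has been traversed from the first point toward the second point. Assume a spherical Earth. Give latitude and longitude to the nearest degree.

≈ lat -55°, lon 68°

Convert each endpoint to a unit vector on the sphere (x = cos φ cos λ, y = cos φ sin λ, z = sin φ).
The central angle between the endpoints is δ = arccos(p₁·p₂) ≈ 2.242 rad (128.4°).
Interpolate at f = 3/5 with slerp weights a = sin((1−f)δ)/sin δ ≈ 0.997, b = sin(fδ)/sin δ ≈ 1.244.
p = a·p₁ + b·p₂ ≈ (0.218, 0.538, -0.814); φ = arcsin(p_z) ≈ -54.52°, λ = atan2(p_y, p_x) ≈ 67.93°.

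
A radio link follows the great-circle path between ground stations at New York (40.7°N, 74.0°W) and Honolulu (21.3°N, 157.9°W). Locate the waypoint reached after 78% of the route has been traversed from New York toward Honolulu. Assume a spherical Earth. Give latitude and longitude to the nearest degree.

From cos δ = sin φ₁ sin φ₂ + cos φ₁ cos φ₂ cos Δλ, the central angle is δ ≈ 1.254 rad (71.8°).
Interpolate at f = 0.78 with slerp weights a = sin((1−f)δ)/sin δ ≈ 0.287, b = sin(fδ)/sin δ ≈ 0.873.
p = a·p₁ + b·p₂ ≈ (-0.694, -0.515, 0.504); φ = arcsin(p_z) ≈ 30.26°, λ = atan2(p_y, p_x) ≈ -143.41°.

≈ (30°N, 143°W)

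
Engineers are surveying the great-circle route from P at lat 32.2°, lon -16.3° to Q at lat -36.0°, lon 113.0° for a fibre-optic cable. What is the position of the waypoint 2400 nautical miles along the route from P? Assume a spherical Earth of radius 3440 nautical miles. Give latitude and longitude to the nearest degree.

≈ lat 13°, lon 22°

Convert each endpoint to a unit vector on the sphere (x = cos φ cos λ, y = cos φ sin λ, z = sin φ).
The central angle between the endpoints is δ = arccos(p₁·p₂) ≈ 2.414 rad (138.3°). The total great-circle distance is δ·R ≈ 2.414 × 3440 ≈ 8304 nmi, so the target fraction is f = 2400/8304 ≈ 0.289.
Interpolate at f ≈ 0.289 with slerp weights a = sin((1−f)δ)/sin δ ≈ 1.488, b = sin(fδ)/sin δ ≈ 0.966.
p = a·p₁ + b·p₂ ≈ (0.903, 0.366, 0.225); φ = arcsin(p_z) ≈ 13.00°, λ = atan2(p_y, p_x) ≈ 22.07°.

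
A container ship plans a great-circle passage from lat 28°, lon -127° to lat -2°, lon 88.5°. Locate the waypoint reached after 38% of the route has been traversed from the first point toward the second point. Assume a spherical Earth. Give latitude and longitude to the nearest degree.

Convert each endpoint to a unit vector on the sphere (x = cos φ cos λ, y = cos φ sin λ, z = sin φ).
The central angle between the endpoints is δ = arccos(p₁·p₂) ≈ 2.396 rad (137.3°).
Interpolate at f = 0.38 with slerp weights a = sin((1−f)δ)/sin δ ≈ 1.469, b = sin(fδ)/sin δ ≈ 1.164.
p = a·p₁ + b·p₂ ≈ (-0.750, 0.127, 0.649); φ = arcsin(p_z) ≈ 40.46°, λ = atan2(p_y, p_x) ≈ 170.35°.

≈ lat 40°, lon 170°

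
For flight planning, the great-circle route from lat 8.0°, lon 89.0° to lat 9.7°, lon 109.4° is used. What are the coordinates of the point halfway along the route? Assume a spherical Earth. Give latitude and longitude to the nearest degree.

≈ lat 9°, lon 99°

From cos δ = sin φ₁ sin φ₂ + cos φ₁ cos φ₂ cos Δλ, the central angle is δ ≈ 0.353 rad (20.2°).
Interpolate at f = 1/2 with slerp weights a = sin((1−f)δ)/sin δ ≈ 0.508, b = sin(fδ)/sin δ ≈ 0.508.
p = a·p₁ + b·p₂ ≈ (-0.158, 0.975, 0.156); φ = arcsin(p_z) ≈ 8.99°, λ = atan2(p_y, p_x) ≈ 99.18°.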